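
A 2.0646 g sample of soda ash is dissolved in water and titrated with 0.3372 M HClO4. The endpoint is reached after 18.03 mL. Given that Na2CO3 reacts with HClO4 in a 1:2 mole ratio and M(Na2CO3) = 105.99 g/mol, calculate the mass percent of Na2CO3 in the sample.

15.6%

n(HClO4) = 0.3372 x 0.01803 = 0.006080 mol.
n(Na2CO3) = 0.006080 / 2 = 0.003040 mol.
mass of Na2CO3 = 0.003040 x 105.99 = 0.3222 g.
% purity = 0.3222 / 2.0646 x 100 = 15.6%.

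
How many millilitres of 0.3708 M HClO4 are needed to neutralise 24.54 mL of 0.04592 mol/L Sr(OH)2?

6.08 mL

n(Sr(OH)2) = 0.04592 mol/L x 0.02454 L = 0.001127 mol.
The neutralisation is 1 Sr(OH)2 : 2 HClO4, so n(HClO4) = 0.001127 x 2/1 = 0.002254 mol.
V(HClO4) = 0.002254 / 0.3708 = 0.006078 L = 6.08 mL.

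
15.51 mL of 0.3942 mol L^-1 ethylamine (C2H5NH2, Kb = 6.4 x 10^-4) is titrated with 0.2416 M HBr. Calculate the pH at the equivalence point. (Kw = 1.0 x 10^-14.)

5.82

n(C2H5NH2) = 0.3942 x 0.01551 = 0.006114 mol; V(HBr) at equivalence = 0.006114/0.2416 = 0.02531 L.
At equivalence the base is fully converted to C2H5NH3+; total volume = 0.04082 L, so [C2H5NH3+] = 0.006114/0.04082 = 0.1498 M.
Ka(C2H5NH3+) = Kw/Kb = 1.0e-14 / 6.4 x 10^-4 = 1.56e-11.
[H^+] = sqrt(Ka x [C2H5NH3+]) = sqrt(1.56e-11 x 0.1498) = 1.53e-6 M.
pH = -log(1.53e-6) = 5.82.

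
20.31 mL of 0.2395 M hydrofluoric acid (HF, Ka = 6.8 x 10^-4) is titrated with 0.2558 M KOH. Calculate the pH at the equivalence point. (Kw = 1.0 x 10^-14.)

8.13

n(HF) = 0.2395 x 0.02031 = 0.004864 mol; V(KOH) at equivalence = 0.004864/0.2558 = 0.01902 L.
At equivalence all the acid is converted to F-; total volume = 0.02031 + 0.01902 = 0.03933 L, so [F-] = 0.004864/0.03933 = 0.1237 M.
Kb = Kw/Ka = 1.0e-14 / 6.8 x 10^-4 = 1.47e-11.
[OH^-] = sqrt(Kb x [F-]) = sqrt(1.47e-11 x 0.1237) = 1.35e-6 M.
pOH = 5.87, so pH = 14.00 - 5.87 = 8.13.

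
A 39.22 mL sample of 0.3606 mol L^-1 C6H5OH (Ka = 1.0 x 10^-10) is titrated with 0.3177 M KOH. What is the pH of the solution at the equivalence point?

n(C6H5OH) = 0.3606 x 0.03922 = 0.01414 mol; V(KOH) at equivalence = 0.01414/0.3177 = 0.04452 L.
At equivalence all the acid is converted to C6H5O-; total volume = 0.03922 + 0.04452 = 0.08374 L, so [C6H5O-] = 0.01414/0.08374 = 0.1689 M.
Kb = Kw/Ka = 1.0e-14 / 1.0 x 10^-10 = 0.000100.
[OH^-] = sqrt(Kb x [C6H5O-]) = sqrt(0.000100 x 0.1689) = 0.00411 M.
pOH = 2.39, so pH = 14.00 - 2.39 = 11.61.

11.61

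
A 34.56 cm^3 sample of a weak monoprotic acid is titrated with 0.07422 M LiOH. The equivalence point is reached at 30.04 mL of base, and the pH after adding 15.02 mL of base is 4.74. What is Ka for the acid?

1.8 x 10^-5

15.02 mL is half of the equivalence volume, so this is the half-equivalence point where [HA] = [A^-].
At half-equivalence pH = pKa, so pKa = 4.74.
Ka = 10^(-4.74) = 1.8 x 10^-5.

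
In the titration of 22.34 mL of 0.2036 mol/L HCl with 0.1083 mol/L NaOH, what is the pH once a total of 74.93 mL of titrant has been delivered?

12.56

n(acid) = 0.2036 x 0.02234 = 0.004548 mol; n(NaOH) added = 0.1083 x 0.07493 = 0.008115 mol.
Base is in excess by 0.008115 - 0.004548 = 0.003566 mol in a total volume of 0.09727 L.
[OH^-] = 0.003566/0.09727 = 0.03667 M, so pOH = 1.44 and pH = 14.00 - 1.44 = 12.56.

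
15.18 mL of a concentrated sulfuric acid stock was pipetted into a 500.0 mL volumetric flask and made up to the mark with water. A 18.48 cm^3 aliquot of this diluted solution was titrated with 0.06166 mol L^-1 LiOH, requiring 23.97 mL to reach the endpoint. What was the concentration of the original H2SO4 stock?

n(LiOH) = 0.06166 x 0.02397 = 0.001478 mol.
n(H2SO4) in the aliquot = 0.001478 x 1/2 = 0.0007390 mol.
[diluted H2SO4] = 0.0007390 / 0.01848 = 0.03999 M.
Dilution factor = 500.0/15.18 = 32.94, so [stock] = 0.03999 x 32.94 = 1.32 M.

1.32 M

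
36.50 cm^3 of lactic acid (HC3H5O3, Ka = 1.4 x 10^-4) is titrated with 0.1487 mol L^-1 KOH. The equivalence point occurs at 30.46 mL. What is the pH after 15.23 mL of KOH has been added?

15.23 mL is exactly half the equivalence volume (30.46/2), i.e. the half-equivalence point.
There, n(HA) = n(A^-), so pH = pKa = -log(1.4 x 10^-4) = 3.85.

3.85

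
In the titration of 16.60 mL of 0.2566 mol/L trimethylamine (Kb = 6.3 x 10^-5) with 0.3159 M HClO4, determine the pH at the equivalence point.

n((CH3)3N) = 0.2566 x 0.01660 = 0.004260 mol; V(HClO4) at equivalence = 0.004260/0.3159 = 0.01348 L.
At equivalence the base is fully converted to (CH3)3NH+; total volume = 0.03008 L, so [(CH3)3NH+] = 0.004260/0.03008 = 0.1416 M.
Ka((CH3)3NH+) = Kw/Kb = 1.0e-14 / 6.3 x 10^-5 = 1.59e-10.
[H^+] = sqrt(Ka x [(CH3)3NH+]) = sqrt(1.59e-10 x 0.1416) = 4.74e-6 M.
pH = -log(4.74e-6) = 5.32.

5.32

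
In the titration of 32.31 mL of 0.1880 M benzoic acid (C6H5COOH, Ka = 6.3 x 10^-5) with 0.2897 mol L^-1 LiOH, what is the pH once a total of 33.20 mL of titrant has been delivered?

n(acid) = 0.1880 x 0.03231 = 0.006074 mol; n(LiOH) added = 0.2897 x 0.03320 = 0.009618 mol.
Base is in excess by 0.009618 - 0.006074 = 0.003544 mol in a total volume of 0.06551 L.
[OH^-] = 0.003544/0.06551 = 0.05409 M, so pOH = 1.27 and pH = 14.00 - 1.27 = 12.73.

12.73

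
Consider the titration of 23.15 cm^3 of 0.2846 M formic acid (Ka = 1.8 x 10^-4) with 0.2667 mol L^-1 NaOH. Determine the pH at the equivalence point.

8.44

n(HCOOH) = 0.2846 x 0.02315 = 0.006588 mol; V(NaOH) at equivalence = 0.006588/0.2667 = 0.02470 L.
At equivalence all the acid is converted to HCOO-; total volume = 0.02315 + 0.02470 = 0.04785 L, so [HCOO-] = 0.006588/0.04785 = 0.1377 M.
Kb = Kw/Ka = 1.0e-14 / 1.8 x 10^-4 = 5.56e-11.
[OH^-] = sqrt(Kb x [HCOO-]) = sqrt(5.56e-11 x 0.1377) = 2.77e-6 M.
pOH = 5.56, so pH = 14.00 - 5.56 = 8.44.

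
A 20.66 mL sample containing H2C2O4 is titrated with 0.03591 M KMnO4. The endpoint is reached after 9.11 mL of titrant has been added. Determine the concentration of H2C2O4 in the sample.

0.0396 M

n(KMnO4) = 0.03591 x 0.009110 = 0.0003271 mol.
From the balanced equation, 2 mol KMnO4 reacts with 5 mol H2C2O4, so n(H2C2O4) = 0.0003271 x 5/2 = 0.0008179 mol.
[H2C2O4] = 0.0008179 / 0.02066 L = 0.0396 M.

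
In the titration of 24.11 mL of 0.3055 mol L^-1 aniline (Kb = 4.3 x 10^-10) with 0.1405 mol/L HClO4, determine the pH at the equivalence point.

n(C6H5NH2) = 0.3055 x 0.02411 = 0.007366 mol; V(HClO4) at equivalence = 0.007366/0.1405 = 0.05242 L.
At equivalence the base is fully converted to C6H5NH3+; total volume = 0.07653 L, so [C6H5NH3+] = 0.007366/0.07653 = 0.09624 M.
Ka(C6H5NH3+) = Kw/Kb = 1.0e-14 / 4.3 x 10^-10 = 2.33e-5.
[H^+] = sqrt(Ka x [C6H5NH3+]) = sqrt(2.33e-5 x 0.09624) = 0.00150 M.
pH = -log(0.00150) = 2.83.

2.83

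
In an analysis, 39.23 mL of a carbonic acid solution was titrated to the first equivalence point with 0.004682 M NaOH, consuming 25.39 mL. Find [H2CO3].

n(NaOH) = 0.004682 x 0.02539 = 0.0001189 mol.
At the first equivalence point, 1 mol OH^- react per mol H2CO3, so n(H2CO3) = 0.0001189 / 1 = 0.0001189 mol.
[H2CO3] = 0.0001189 / 0.03923 L = 0.00303 M.

0.00303 M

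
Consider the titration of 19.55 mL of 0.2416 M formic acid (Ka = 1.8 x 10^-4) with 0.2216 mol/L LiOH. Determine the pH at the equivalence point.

8.40

n(HCOOH) = 0.2416 x 0.01955 = 0.004723 mol; V(LiOH) at equivalence = 0.004723/0.2216 = 0.02131 L.
At equivalence all the acid is converted to HCOO-; total volume = 0.01955 + 0.02131 = 0.04086 L, so [HCOO-] = 0.004723/0.04086 = 0.1156 M.
Kb = Kw/Ka = 1.0e-14 / 1.8 x 10^-4 = 5.56e-11.
[OH^-] = sqrt(Kb x [HCOO-]) = sqrt(5.56e-11 x 0.1156) = 2.53e-6 M.
pOH = 5.60, so pH = 14.00 - 5.60 = 8.40.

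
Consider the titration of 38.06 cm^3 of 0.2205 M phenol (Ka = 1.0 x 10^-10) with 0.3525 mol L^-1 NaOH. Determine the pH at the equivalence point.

11.57

n(C6H5OH) = 0.2205 x 0.03806 = 0.008392 mol; V(NaOH) at equivalence = 0.008392/0.3525 = 0.02381 L.
At equivalence all the acid is converted to C6H5O-; total volume = 0.03806 + 0.02381 = 0.06187 L, so [C6H5O-] = 0.008392/0.06187 = 0.1356 M.
Kb = Kw/Ka = 1.0e-14 / 1.0 x 10^-10 = 0.000100.
[OH^-] = sqrt(Kb x [C6H5O-]) = sqrt(0.000100 x 0.1356) = 0.00368 M.
pOH = 2.43, so pH = 14.00 - 2.43 = 11.57.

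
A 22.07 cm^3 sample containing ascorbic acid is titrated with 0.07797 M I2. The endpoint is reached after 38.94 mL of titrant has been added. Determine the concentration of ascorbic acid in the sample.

0.138 M

n(I2) = 0.07797 x 0.03894 = 0.003036 mol.
From the balanced equation, 1 mol I2 reacts with 1 mol ascorbic acid, so n(ascorbic acid) = 0.003036 x 1/1 = 0.003036 mol.
[ascorbic acid] = 0.003036 / 0.02207 L = 0.138 M.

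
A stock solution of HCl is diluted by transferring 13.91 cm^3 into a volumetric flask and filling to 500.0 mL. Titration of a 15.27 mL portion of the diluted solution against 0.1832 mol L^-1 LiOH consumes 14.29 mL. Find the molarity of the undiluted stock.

n(LiOH) = 0.1832 x 0.01429 = 0.002618 mol.
n(HCl) in the aliquot = 0.002618 mol.
[diluted HCl] = 0.002618 / 0.01527 = 0.1714 M.
Dilution factor = 500.0/13.91 = 35.95, so [stock] = 0.1714 x 35.95 = 6.16 M.

6.16 M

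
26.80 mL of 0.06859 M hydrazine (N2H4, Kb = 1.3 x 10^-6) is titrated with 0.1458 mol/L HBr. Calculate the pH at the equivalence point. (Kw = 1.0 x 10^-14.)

4.72

n(N2H4) = 0.06859 x 0.02680 = 0.001838 mol; V(HBr) at equivalence = 0.001838/0.1458 = 0.01261 L.
At equivalence the base is fully converted to N2H5+; total volume = 0.03941 L, so [N2H5+] = 0.001838/0.03941 = 0.04665 M.
Ka(N2H5+) = Kw/Kb = 1.0e-14 / 1.3 x 10^-6 = 7.69e-9.
[H^+] = sqrt(Ka x [N2H5+]) = sqrt(7.69e-9 x 0.04665) = 1.89e-5 M.
pH = -log(1.89e-5) = 4.72.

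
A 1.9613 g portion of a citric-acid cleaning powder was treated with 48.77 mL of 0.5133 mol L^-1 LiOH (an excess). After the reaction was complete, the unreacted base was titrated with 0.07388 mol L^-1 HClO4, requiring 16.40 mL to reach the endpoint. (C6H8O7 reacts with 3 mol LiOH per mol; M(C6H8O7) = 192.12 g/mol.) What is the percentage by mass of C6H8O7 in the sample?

77.8%

Total n(LiOH) added = 0.5133 x 0.04877 = 0.02503 mol.
n(HClO4) used = 0.07388 x 0.01640 = 0.001212 mol, which equals the excess n(LiOH).
So n(LiOH) consumed by the sample = 0.02503 - 0.001212 = 0.02382 mol.
n(C6H8O7) = 0.02382 / 3 = 0.007941 mol.
mass C6H8O7 = 0.007941 x 192.12 = 1.526 g, so %C6H8O7 = 1.526/1.9613 x 100 = 77.8%.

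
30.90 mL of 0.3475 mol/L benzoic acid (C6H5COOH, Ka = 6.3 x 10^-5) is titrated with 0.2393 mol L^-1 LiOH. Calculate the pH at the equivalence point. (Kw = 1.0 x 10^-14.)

8.68

n(C6H5COOH) = 0.3475 x 0.03090 = 0.01074 mol; V(LiOH) at equivalence = 0.01074/0.2393 = 0.04487 L.
At equivalence all the acid is converted to C6H5COO-; total volume = 0.03090 + 0.04487 = 0.07577 L, so [C6H5COO-] = 0.01074/0.07577 = 0.1417 M.
Kb = Kw/Ka = 1.0e-14 / 6.3 x 10^-5 = 1.59e-10.
[OH^-] = sqrt(Kb x [C6H5COO-]) = sqrt(1.59e-10 x 0.1417) = 4.74e-6 M.
pOH = 5.32, so pH = 14.00 - 5.32 = 8.68.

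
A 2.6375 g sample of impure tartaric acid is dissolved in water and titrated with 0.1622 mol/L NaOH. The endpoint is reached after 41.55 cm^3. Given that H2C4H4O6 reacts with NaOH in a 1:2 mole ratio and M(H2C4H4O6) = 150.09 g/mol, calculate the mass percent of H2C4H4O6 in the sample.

19.2%

n(NaOH) = 0.1622 x 0.04155 = 0.006739 mol.
n(H2C4H4O6) = 0.006739 / 2 = 0.003370 mol.
mass of H2C4H4O6 = 0.003370 x 150.09 = 0.5058 g.
% purity = 0.5058 / 2.6375 x 100 = 19.2%.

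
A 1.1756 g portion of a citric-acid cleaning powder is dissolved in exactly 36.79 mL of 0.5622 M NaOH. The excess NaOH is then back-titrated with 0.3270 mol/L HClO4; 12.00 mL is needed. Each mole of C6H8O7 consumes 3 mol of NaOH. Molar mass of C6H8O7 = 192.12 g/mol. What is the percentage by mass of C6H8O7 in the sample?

Total n(NaOH) added = 0.5622 x 0.03679 = 0.02068 mol.
n(HClO4) used = 0.3270 x 0.01200 = 0.003924 mol, which equals the excess n(NaOH).
So n(NaOH) consumed by the sample = 0.02068 - 0.003924 = 0.01676 mol.
n(C6H8O7) = 0.01676 / 3 = 0.005586 mol.
mass C6H8O7 = 0.005586 x 192.12 = 1.073 g, so %C6H8O7 = 1.073/1.1756 x 100 = 91.3%.

91.3%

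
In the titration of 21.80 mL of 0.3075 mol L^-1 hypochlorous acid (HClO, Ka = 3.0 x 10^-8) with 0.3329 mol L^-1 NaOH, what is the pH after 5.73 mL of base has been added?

Initial n(HClO) = 0.3075 x 0.02180 = 0.006704 mol.
n(NaOH) added = 0.3329 x 0.005730 = 0.001908 mol, converting that many moles of HClO to ClO-.
Remaining n(HClO) = 0.004796 mol; n(ClO-) = 0.001908 mol.
By Henderson-Hasselbalch, pH = pKa + log([A^-]/[HA]) = 7.52 + log(0.001908/0.004796) = 7.52 + (-0.40) = 7.12.

7.12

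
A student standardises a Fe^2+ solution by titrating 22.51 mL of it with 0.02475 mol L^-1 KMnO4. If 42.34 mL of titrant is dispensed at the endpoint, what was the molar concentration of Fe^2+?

0.233 M

n(KMnO4) = 0.02475 x 0.04234 = 0.001048 mol.
From the balanced equation, 1 mol KMnO4 reacts with 5 mol Fe^2+, so n(Fe^2+) = 0.001048 x 5/1 = 0.005240 mol.
[Fe^2+] = 0.005240 / 0.02251 L = 0.233 M.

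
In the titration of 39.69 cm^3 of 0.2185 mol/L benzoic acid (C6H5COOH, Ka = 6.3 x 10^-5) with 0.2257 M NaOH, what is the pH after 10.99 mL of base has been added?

Initial n(C6H5COOH) = 0.2185 x 0.03969 = 0.008672 mol.
n(NaOH) added = 0.2257 x 0.01099 = 0.002480 mol, converting that many moles of C6H5COOH to C6H5COO-.
Remaining n(C6H5COOH) = 0.006192 mol; n(C6H5COO-) = 0.002480 mol.
By Henderson-Hasselbalch, pH = pKa + log([A^-]/[HA]) = 4.20 + log(0.002480/0.006192) = 4.20 + (-0.40) = 3.80.

3.80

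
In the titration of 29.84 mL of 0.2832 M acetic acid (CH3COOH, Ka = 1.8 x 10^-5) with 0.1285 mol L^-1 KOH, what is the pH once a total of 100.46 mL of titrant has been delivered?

n(acid) = 0.2832 x 0.02984 = 0.008451 mol; n(KOH) added = 0.1285 x 0.1005 = 0.01291 mol.
Base is in excess by 0.01291 - 0.008451 = 0.004458 mol in a total volume of 0.1303 L.
[OH^-] = 0.004458/0.1303 = 0.03422 M, so pOH = 1.47 and pH = 14.00 - 1.47 = 12.53.

12.53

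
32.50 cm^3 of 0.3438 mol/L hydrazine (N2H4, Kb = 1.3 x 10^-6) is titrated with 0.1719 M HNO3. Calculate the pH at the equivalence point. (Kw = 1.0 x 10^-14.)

4.53

n(N2H4) = 0.3438 x 0.03250 = 0.01117 mol; V(HNO3) at equivalence = 0.01117/0.1719 = 0.06500 L.
At equivalence the base is fully converted to N2H5+; total volume = 0.09750 L, so [N2H5+] = 0.01117/0.09750 = 0.1146 M.
Ka(N2H5+) = Kw/Kb = 1.0e-14 / 1.3 x 10^-6 = 7.69e-9.
[H^+] = sqrt(Ka x [N2H5+]) = sqrt(7.69e-9 x 0.1146) = 2.97e-5 M.
pH = -log(2.97e-5) = 4.53.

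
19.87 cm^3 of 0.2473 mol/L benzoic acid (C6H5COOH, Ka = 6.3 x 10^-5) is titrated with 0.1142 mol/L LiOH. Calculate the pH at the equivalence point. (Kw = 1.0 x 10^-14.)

8.55

n(C6H5COOH) = 0.2473 x 0.01987 = 0.004914 mol; V(LiOH) at equivalence = 0.004914/0.1142 = 0.04303 L.
At equivalence all the acid is converted to C6H5COO-; total volume = 0.01987 + 0.04303 = 0.06290 L, so [C6H5COO-] = 0.004914/0.06290 = 0.07812 M.
Kb = Kw/Ka = 1.0e-14 / 6.3 x 10^-5 = 1.59e-10.
[OH^-] = sqrt(Kb x [C6H5COO-]) = sqrt(1.59e-10 x 0.07812) = 3.52e-6 M.
pOH = 5.45, so pH = 14.00 - 5.45 = 8.55.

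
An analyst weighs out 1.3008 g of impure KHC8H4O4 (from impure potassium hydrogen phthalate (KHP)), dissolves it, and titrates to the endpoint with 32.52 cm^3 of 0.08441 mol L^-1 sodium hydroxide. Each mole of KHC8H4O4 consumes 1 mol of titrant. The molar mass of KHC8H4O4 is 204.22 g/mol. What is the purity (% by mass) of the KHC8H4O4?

n(NaOH) = 0.08441 x 0.03252 = 0.002745 mol.
n(KHC8H4O4) = 0.002745 / 1 = 0.002745 mol.
mass of KHC8H4O4 = 0.002745 x 204.22 = 0.5606 g.
% purity = 0.5606 / 1.3008 x 100 = 43.1%.

43.1%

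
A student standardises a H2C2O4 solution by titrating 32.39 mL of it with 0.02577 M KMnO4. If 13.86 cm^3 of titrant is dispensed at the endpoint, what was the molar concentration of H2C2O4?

n(KMnO4) = 0.02577 x 0.01386 = 0.0003572 mol.
From the balanced equation, 2 mol KMnO4 reacts with 5 mol H2C2O4, so n(H2C2O4) = 0.0003572 x 5/2 = 0.0008929 mol.
[H2C2O4] = 0.0008929 / 0.03239 L = 0.0276 M.

0.0276 M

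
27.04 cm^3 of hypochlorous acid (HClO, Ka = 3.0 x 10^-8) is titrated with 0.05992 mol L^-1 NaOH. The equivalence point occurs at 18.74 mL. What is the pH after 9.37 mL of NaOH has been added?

9.37 mL is exactly half the equivalence volume (18.74/2), i.e. the half-equivalence point.
There, n(HA) = n(A^-), so pH = pKa = -log(3.0 x 10^-8) = 7.52.

7.52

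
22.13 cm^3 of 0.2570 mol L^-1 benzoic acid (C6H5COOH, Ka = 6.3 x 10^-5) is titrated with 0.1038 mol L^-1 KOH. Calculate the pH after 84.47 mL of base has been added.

n(acid) = 0.2570 x 0.02213 = 0.005687 mol; n(KOH) added = 0.1038 x 0.08447 = 0.008768 mol.
Base is in excess by 0.008768 - 0.005687 = 0.003081 mol in a total volume of 0.1066 L.
[OH^-] = 0.003081/0.1066 = 0.02890 M, so pOH = 1.54 and pH = 14.00 - 1.54 = 12.46.

12.46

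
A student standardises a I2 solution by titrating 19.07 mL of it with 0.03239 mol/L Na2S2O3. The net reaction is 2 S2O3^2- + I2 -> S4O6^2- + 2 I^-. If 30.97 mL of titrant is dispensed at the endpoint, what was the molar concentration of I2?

0.0263 M

n(Na2S2O3) = 0.03239 x 0.03097 = 0.001003 mol.
From the balanced equation, 2 mol Na2S2O3 reacts with 1 mol I2, so n(I2) = 0.001003 x 1/2 = 0.0005016 mol.
[I2] = 0.0005016 / 0.01907 L = 0.0263 M.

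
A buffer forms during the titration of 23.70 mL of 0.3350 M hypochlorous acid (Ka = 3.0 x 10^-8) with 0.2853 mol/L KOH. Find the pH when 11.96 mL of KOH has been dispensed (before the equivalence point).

Initial n(HClO) = 0.3350 x 0.02370 = 0.007940 mol.
n(KOH) added = 0.2853 x 0.01196 = 0.003412 mol, converting that many moles of HClO to ClO-.
Remaining n(HClO) = 0.004527 mol; n(ClO-) = 0.003412 mol.
By Henderson-Hasselbalch, pH = pKa + log([A^-]/[HA]) = 7.52 + log(0.003412/0.004527) = 7.52 + (-0.12) = 7.40.

7.40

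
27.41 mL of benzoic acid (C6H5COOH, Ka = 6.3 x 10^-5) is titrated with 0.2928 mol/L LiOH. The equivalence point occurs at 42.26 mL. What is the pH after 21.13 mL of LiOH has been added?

4.20

21.13 mL is exactly half the equivalence volume (42.26/2), i.e. the half-equivalence point.
There, n(HA) = n(A^-), so pH = pKa = -log(6.3 x 10^-5) = 4.20.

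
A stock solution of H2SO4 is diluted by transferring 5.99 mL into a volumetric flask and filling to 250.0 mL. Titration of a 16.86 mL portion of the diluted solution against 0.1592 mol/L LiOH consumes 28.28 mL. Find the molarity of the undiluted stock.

n(LiOH) = 0.1592 x 0.02828 = 0.004502 mol.
n(H2SO4) in the aliquot = 0.004502 x 1/2 = 0.002251 mol.
[diluted H2SO4] = 0.002251 / 0.01686 = 0.1335 M.
Dilution factor = 250.0/5.990 = 41.74, so [stock] = 0.1335 x 41.74 = 5.57 M.

5.57 M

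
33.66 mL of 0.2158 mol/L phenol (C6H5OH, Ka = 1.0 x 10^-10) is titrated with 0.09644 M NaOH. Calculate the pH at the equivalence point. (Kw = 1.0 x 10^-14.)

n(C6H5OH) = 0.2158 x 0.03366 = 0.007264 mol; V(NaOH) at equivalence = 0.007264/0.09644 = 0.07532 L.
At equivalence all the acid is converted to C6H5O-; total volume = 0.03366 + 0.07532 = 0.1090 L, so [C6H5O-] = 0.007264/0.1090 = 0.06665 M.
Kb = Kw/Ka = 1.0e-14 / 1.0 x 10^-10 = 0.000100.
[OH^-] = sqrt(Kb x [C6H5O-]) = sqrt(0.000100 x 0.06665) = 0.00258 M.
pOH = 2.59, so pH = 14.00 - 2.59 = 11.41.

11.41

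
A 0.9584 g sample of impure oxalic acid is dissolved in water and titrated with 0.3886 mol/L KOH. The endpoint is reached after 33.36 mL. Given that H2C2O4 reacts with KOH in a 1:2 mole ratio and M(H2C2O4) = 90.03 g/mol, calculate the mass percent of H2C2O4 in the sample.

60.9%

n(KOH) = 0.3886 x 0.03336 = 0.01296 mol.
n(H2C2O4) = 0.01296 / 2 = 0.006482 mol.
mass of H2C2O4 = 0.006482 x 90.03 = 0.5836 g.
% purity = 0.5836 / 0.9584 x 100 = 60.9%.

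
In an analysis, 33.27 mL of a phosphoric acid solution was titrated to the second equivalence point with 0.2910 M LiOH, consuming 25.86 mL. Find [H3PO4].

0.113 M

n(LiOH) = 0.2910 x 0.02586 = 0.007525 mol.
At the second equivalence point, 2 mol OH^- react per mol H3PO4, so n(H3PO4) = 0.007525 / 2 = 0.003763 mol.
[H3PO4] = 0.003763 / 0.03327 L = 0.113 M.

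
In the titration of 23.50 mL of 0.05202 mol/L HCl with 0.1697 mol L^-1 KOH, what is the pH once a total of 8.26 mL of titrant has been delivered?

11.75

n(acid) = 0.05202 x 0.02350 = 0.001222 mol; n(KOH) added = 0.1697 x 0.008260 = 0.001402 mol.
Base is in excess by 0.001402 - 0.001222 = 0.0001793 mol in a total volume of 0.03176 L.
[OH^-] = 0.0001793/0.03176 = 0.005644 M, so pOH = 2.25 and pH = 14.00 - 2.25 = 11.75.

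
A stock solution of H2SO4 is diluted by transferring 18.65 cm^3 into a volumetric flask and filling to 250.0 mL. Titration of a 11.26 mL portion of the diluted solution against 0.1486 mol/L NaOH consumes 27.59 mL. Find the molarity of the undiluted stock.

2.44 M

n(NaOH) = 0.1486 x 0.02759 = 0.004100 mol.
n(H2SO4) in the aliquot = 0.004100 x 1/2 = 0.002050 mol.
[diluted H2SO4] = 0.002050 / 0.01126 = 0.1821 M.
Dilution factor = 250.0/18.65 = 13.40, so [stock] = 0.1821 x 13.40 = 2.44 M.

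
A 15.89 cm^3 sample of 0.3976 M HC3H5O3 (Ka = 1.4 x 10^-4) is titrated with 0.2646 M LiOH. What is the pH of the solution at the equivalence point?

n(HC3H5O3) = 0.3976 x 0.01589 = 0.006318 mol; V(LiOH) at equivalence = 0.006318/0.2646 = 0.02388 L.
At equivalence all the acid is converted to C3H5O3-; total volume = 0.01589 + 0.02388 = 0.03977 L, so [C3H5O3-] = 0.006318/0.03977 = 0.1589 M.
Kb = Kw/Ka = 1.0e-14 / 1.4 x 10^-4 = 7.14e-11.
[OH^-] = sqrt(Kb x [C3H5O3-]) = sqrt(7.14e-11 x 0.1589) = 3.37e-6 M.
pOH = 5.47, so pH = 14.00 - 5.47 = 8.53.

8.53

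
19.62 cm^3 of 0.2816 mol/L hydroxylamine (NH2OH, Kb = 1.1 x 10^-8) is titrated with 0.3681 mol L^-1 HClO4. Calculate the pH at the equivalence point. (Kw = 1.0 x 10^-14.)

3.42

n(NH2OH) = 0.2816 x 0.01962 = 0.005525 mol; V(HClO4) at equivalence = 0.005525/0.3681 = 0.01501 L.
At equivalence the base is fully converted to NH3OH+; total volume = 0.03463 L, so [NH3OH+] = 0.005525/0.03463 = 0.1595 M.
Ka(NH3OH+) = Kw/Kb = 1.0e-14 / 1.1 x 10^-8 = 9.09e-7.
[H^+] = sqrt(Ka x [NH3OH+]) = sqrt(9.09e-7 x 0.1595) = 0.000381 M.
pH = -log(0.000381) = 3.42.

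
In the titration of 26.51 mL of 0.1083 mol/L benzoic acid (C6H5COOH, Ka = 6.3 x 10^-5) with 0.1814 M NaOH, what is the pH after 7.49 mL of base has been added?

4.15

Initial n(C6H5COOH) = 0.1083 x 0.02651 = 0.002871 mol.
n(NaOH) added = 0.1814 x 0.007490 = 0.001359 mol, converting that many moles of C6H5COOH to C6H5COO-.
Remaining n(C6H5COOH) = 0.001512 mol; n(C6H5COO-) = 0.001359 mol.
By Henderson-Hasselbalch, pH = pKa + log([A^-]/[HA]) = 4.20 + log(0.001359/0.001512) = 4.20 + (-0.05) = 4.15.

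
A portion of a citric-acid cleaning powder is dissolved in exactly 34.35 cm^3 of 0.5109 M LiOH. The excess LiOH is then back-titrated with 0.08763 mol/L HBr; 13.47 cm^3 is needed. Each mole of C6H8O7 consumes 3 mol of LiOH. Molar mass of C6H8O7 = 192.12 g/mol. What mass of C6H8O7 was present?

Total n(LiOH) added = 0.5109 x 0.03435 = 0.01755 mol.
n(HBr) used = 0.08763 x 0.01347 = 0.001180 mol, which equals the excess n(LiOH).
So n(LiOH) consumed by the sample = 0.01755 - 0.001180 = 0.01637 mol.
n(C6H8O7) = 0.01637 / 3 = 0.005456 mol.
mass = 0.005456 mol x 192.12 g/mol = 1.05 g.

1.05 g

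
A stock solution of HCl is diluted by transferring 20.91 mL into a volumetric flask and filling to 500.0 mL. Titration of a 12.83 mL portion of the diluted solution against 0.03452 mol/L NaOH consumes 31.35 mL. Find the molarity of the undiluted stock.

n(NaOH) = 0.03452 x 0.03135 = 0.001082 mol.
n(HCl) in the aliquot = 0.001082 mol.
[diluted HCl] = 0.001082 / 0.01283 = 0.08435 M.
Dilution factor = 500.0/20.91 = 23.91, so [stock] = 0.08435 x 23.91 = 2.02 M.

2.02 M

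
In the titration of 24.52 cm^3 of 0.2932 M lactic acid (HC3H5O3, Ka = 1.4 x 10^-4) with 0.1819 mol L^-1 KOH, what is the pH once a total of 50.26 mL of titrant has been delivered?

n(acid) = 0.2932 x 0.02452 = 0.007189 mol; n(KOH) added = 0.1819 x 0.05026 = 0.009142 mol.
Base is in excess by 0.009142 - 0.007189 = 0.001953 mol in a total volume of 0.07478 L.
[OH^-] = 0.001953/0.07478 = 0.02612 M, so pOH = 1.58 and pH = 14.00 - 1.58 = 12.42.

12.42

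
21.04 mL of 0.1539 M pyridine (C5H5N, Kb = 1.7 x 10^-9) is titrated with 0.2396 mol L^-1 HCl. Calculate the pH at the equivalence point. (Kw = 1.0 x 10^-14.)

n(C5H5N) = 0.1539 x 0.02104 = 0.003238 mol; V(HCl) at equivalence = 0.003238/0.2396 = 0.01351 L.
At equivalence the base is fully converted to C5H5NH+; total volume = 0.03455 L, so [C5H5NH+] = 0.003238/0.03455 = 0.09371 M.
Ka(C5H5NH+) = Kw/Kb = 1.0e-14 / 1.7 x 10^-9 = 5.88e-6.
[H^+] = sqrt(Ka x [C5H5NH+]) = sqrt(5.88e-6 x 0.09371) = 0.000742 M.
pH = -log(0.000742) = 3.13.

3.13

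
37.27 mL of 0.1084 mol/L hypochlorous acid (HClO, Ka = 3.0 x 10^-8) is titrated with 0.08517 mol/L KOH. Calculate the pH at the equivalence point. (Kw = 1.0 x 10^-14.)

10.10

n(HClO) = 0.1084 x 0.03727 = 0.004040 mol; V(KOH) at equivalence = 0.004040/0.08517 = 0.04744 L.
At equivalence all the acid is converted to ClO-; total volume = 0.03727 + 0.04744 = 0.08471 L, so [ClO-] = 0.004040/0.08471 = 0.04770 M.
Kb = Kw/Ka = 1.0e-14 / 3.0 x 10^-8 = 3.33e-7.
[OH^-] = sqrt(Kb x [ClO-]) = sqrt(3.33e-7 x 0.04770) = 0.000126 M.
pOH = 3.90, so pH = 14.00 - 3.90 = 10.10.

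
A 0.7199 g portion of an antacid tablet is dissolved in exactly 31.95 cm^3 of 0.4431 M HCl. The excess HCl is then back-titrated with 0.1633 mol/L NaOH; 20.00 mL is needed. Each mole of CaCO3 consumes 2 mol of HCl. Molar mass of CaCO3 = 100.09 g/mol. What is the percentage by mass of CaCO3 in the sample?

75.7%

Total n(HCl) added = 0.4431 x 0.03195 = 0.01416 mol.
n(NaOH) used = 0.1633 x 0.02000 = 0.003266 mol, which equals the excess n(HCl).
So n(HCl) consumed by the sample = 0.01416 - 0.003266 = 0.01089 mol.
n(CaCO3) = 0.01089 / 2 = 0.005446 mol.
mass CaCO3 = 0.005446 x 100.09 = 0.5450 g, so %CaCO3 = 0.5450/0.7199 x 100 = 75.7%.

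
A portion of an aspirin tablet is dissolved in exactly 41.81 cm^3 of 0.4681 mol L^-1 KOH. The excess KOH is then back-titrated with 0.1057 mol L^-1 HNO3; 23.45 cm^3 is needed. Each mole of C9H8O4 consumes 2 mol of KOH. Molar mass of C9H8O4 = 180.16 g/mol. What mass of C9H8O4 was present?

Total n(KOH) added = 0.4681 x 0.04181 = 0.01957 mol.
n(HNO3) used = 0.1057 x 0.02345 = 0.002479 mol, which equals the excess n(KOH).
So n(KOH) consumed by the sample = 0.01957 - 0.002479 = 0.01709 mol.
n(C9H8O4) = 0.01709 / 2 = 0.008546 mol.
mass = 0.008546 mol x 180.16 g/mol = 1.54 g.

1.54 g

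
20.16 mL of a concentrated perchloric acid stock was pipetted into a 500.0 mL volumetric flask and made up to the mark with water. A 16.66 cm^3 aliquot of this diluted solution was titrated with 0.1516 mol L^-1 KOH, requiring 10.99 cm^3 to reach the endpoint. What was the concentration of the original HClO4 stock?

n(KOH) = 0.1516 x 0.01099 = 0.001666 mol.
n(HClO4) in the aliquot = 0.001666 mol.
[diluted HClO4] = 0.001666 / 0.01666 = 0.1000 M.
Dilution factor = 500.0/20.16 = 24.80, so [stock] = 0.1000 x 24.80 = 2.48 M.

2.48 M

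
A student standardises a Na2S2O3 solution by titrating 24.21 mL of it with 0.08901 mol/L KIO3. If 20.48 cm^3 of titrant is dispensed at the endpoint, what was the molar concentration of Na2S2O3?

n(KIO3) = 0.08901 x 0.02048 = 0.001823 mol.
From the balanced equation, 1 mol KIO3 reacts with 6 mol Na2S2O3, so n(Na2S2O3) = 0.001823 x 6/1 = 0.01094 mol.
[Na2S2O3] = 0.01094 / 0.02421 L = 0.452 M.

0.452 M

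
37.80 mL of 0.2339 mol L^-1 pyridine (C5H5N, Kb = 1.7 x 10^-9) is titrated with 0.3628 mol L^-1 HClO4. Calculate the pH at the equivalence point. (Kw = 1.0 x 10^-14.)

3.04

n(C5H5N) = 0.2339 x 0.03780 = 0.008841 mol; V(HClO4) at equivalence = 0.008841/0.3628 = 0.02437 L.
At equivalence the base is fully converted to C5H5NH+; total volume = 0.06217 L, so [C5H5NH+] = 0.008841/0.06217 = 0.1422 M.
Ka(C5H5NH+) = Kw/Kb = 1.0e-14 / 1.7 x 10^-9 = 5.88e-6.
[H^+] = sqrt(Ka x [C5H5NH+]) = sqrt(5.88e-6 x 0.1422) = 0.000915 M.
pH = -log(0.000915) = 3.04.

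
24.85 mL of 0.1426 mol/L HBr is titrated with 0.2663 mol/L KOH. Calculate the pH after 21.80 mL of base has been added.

12.69

n(acid) = 0.1426 x 0.02485 = 0.003544 mol; n(KOH) added = 0.2663 x 0.02180 = 0.005805 mol.
Base is in excess by 0.005805 - 0.003544 = 0.002262 mol in a total volume of 0.04665 L.
[OH^-] = 0.002262/0.04665 = 0.04848 M, so pOH = 1.31 and pH = 14.00 - 1.31 = 12.69.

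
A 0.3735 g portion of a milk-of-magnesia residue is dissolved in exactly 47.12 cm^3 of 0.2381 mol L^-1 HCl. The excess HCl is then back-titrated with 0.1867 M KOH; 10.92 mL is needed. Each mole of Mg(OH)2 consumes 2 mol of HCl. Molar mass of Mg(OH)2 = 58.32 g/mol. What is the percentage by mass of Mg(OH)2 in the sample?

71.7%

Total n(HCl) added = 0.2381 x 0.04712 = 0.01122 mol.
n(KOH) used = 0.1867 x 0.01092 = 0.002039 mol, which equals the excess n(HCl).
So n(HCl) consumed by the sample = 0.01122 - 0.002039 = 0.009181 mol.
n(Mg(OH)2) = 0.009181 / 2 = 0.004590 mol.
mass Mg(OH)2 = 0.004590 x 58.32 = 0.2677 g, so %Mg(OH)2 = 0.2677/0.3735 x 100 = 71.7%.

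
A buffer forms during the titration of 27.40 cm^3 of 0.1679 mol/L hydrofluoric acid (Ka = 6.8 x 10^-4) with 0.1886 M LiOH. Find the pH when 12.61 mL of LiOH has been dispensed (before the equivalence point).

Initial n(HF) = 0.1679 x 0.02740 = 0.004600 mol.
n(LiOH) added = 0.1886 x 0.01261 = 0.002378 mol, converting that many moles of HF to F-.
Remaining n(HF) = 0.002222 mol; n(F-) = 0.002378 mol.
By Henderson-Hasselbalch, pH = pKa + log([A^-]/[HA]) = 3.17 + log(0.002378/0.002222) = 3.17 + (+0.03) = 3.20.

3.20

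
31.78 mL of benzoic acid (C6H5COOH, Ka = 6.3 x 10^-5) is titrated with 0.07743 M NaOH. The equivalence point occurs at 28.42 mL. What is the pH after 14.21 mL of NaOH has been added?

14.21 mL is exactly half the equivalence volume (28.42/2), i.e. the half-equivalence point.
There, n(HA) = n(A^-), so pH = pKa = -log(6.3 x 10^-5) = 4.20.

4.20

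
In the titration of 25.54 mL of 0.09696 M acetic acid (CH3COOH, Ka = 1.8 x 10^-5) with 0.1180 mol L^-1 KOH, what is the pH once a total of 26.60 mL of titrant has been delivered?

n(acid) = 0.09696 x 0.02554 = 0.002476 mol; n(KOH) added = 0.1180 x 0.02660 = 0.003139 mol.
Base is in excess by 0.003139 - 0.002476 = 0.0006624 mol in a total volume of 0.05214 L.
[OH^-] = 0.0006624/0.05214 = 0.01271 M, so pOH = 1.90 and pH = 14.00 - 1.90 = 12.10.

12.10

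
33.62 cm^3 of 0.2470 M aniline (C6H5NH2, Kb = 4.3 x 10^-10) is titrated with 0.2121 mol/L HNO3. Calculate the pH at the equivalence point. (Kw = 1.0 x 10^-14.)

2.79

n(C6H5NH2) = 0.2470 x 0.03362 = 0.008304 mol; V(HNO3) at equivalence = 0.008304/0.2121 = 0.03915 L.
At equivalence the base is fully converted to C6H5NH3+; total volume = 0.07277 L, so [C6H5NH3+] = 0.008304/0.07277 = 0.1141 M.
Ka(C6H5NH3+) = Kw/Kb = 1.0e-14 / 4.3 x 10^-10 = 2.33e-5.
[H^+] = sqrt(Ka x [C6H5NH3+]) = sqrt(2.33e-5 x 0.1141) = 0.00163 M.
pH = -log(0.00163) = 2.79.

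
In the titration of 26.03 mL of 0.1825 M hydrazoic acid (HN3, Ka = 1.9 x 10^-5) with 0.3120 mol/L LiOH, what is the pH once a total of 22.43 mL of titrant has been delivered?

12.67

n(acid) = 0.1825 x 0.02603 = 0.004750 mol; n(LiOH) added = 0.3120 x 0.02243 = 0.006998 mol.
Base is in excess by 0.006998 - 0.004750 = 0.002248 mol in a total volume of 0.04846 L.
[OH^-] = 0.002248/0.04846 = 0.04638 M, so pOH = 1.33 and pH = 14.00 - 1.33 = 12.67.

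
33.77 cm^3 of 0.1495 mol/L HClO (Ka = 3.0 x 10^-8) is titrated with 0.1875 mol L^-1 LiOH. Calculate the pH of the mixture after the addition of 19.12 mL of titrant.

Initial n(HClO) = 0.1495 x 0.03377 = 0.005049 mol.
n(LiOH) added = 0.1875 x 0.01912 = 0.003585 mol, converting that many moles of HClO to ClO-.
Remaining n(HClO) = 0.001464 mol; n(ClO-) = 0.003585 mol.
By Henderson-Hasselbalch, pH = pKa + log([A^-]/[HA]) = 7.52 + log(0.003585/0.001464) = 7.52 + (+0.39) = 7.91.

7.91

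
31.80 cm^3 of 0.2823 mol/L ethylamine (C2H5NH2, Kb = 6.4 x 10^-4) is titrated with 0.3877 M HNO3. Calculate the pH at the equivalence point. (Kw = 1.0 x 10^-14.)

n(C2H5NH2) = 0.2823 x 0.03180 = 0.008977 mol; V(HNO3) at equivalence = 0.008977/0.3877 = 0.02315 L.
At equivalence the base is fully converted to C2H5NH3+; total volume = 0.05495 L, so [C2H5NH3+] = 0.008977/0.05495 = 0.1634 M.
Ka(C2H5NH3+) = Kw/Kb = 1.0e-14 / 6.4 x 10^-4 = 1.56e-11.
[H^+] = sqrt(Ka x [C2H5NH3+]) = sqrt(1.56e-11 x 0.1634) = 1.60e-6 M.
pH = -log(1.60e-6) = 5.80.

5.80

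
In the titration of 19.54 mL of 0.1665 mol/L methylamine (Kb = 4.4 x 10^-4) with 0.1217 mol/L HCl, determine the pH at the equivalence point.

5.90

n(CH3NH2) = 0.1665 x 0.01954 = 0.003253 mol; V(HCl) at equivalence = 0.003253/0.1217 = 0.02673 L.
At equivalence the base is fully converted to CH3NH3+; total volume = 0.04627 L, so [CH3NH3+] = 0.003253/0.04627 = 0.07031 M.
Ka(CH3NH3+) = Kw/Kb = 1.0e-14 / 4.4 x 10^-4 = 2.27e-11.
[H^+] = sqrt(Ka x [CH3NH3+]) = sqrt(2.27e-11 x 0.07031) = 1.26e-6 M.
pH = -log(1.26e-6) = 5.90.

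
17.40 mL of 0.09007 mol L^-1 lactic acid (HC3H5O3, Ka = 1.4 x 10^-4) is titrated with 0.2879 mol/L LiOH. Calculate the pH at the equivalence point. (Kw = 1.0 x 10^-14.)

n(HC3H5O3) = 0.09007 x 0.01740 = 0.001567 mol; V(LiOH) at equivalence = 0.001567/0.2879 = 0.005444 L.
At equivalence all the acid is converted to C3H5O3-; total volume = 0.01740 + 0.005444 = 0.02284 L, so [C3H5O3-] = 0.001567/0.02284 = 0.06861 M.
Kb = Kw/Ka = 1.0e-14 / 1.4 x 10^-4 = 7.14e-11.
[OH^-] = sqrt(Kb x [C3H5O3-]) = sqrt(7.14e-11 x 0.06861) = 2.21e-6 M.
pOH = 5.65, so pH = 14.00 - 5.65 = 8.35.

8.35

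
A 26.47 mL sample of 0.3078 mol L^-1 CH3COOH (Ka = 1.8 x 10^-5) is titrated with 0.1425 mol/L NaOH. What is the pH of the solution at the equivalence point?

n(CH3COOH) = 0.3078 x 0.02647 = 0.008147 mol; V(NaOH) at equivalence = 0.008147/0.1425 = 0.05718 L.
At equivalence all the acid is converted to CH3COO-; total volume = 0.02647 + 0.05718 = 0.08365 L, so [CH3COO-] = 0.008147/0.08365 = 0.09741 M.
Kb = Kw/Ka = 1.0e-14 / 1.8 x 10^-5 = 5.56e-10.
[OH^-] = sqrt(Kb x [CH3COO-]) = sqrt(5.56e-10 x 0.09741) = 7.36e-6 M.
pOH = 5.13, so pH = 14.00 - 5.13 = 8.87.

8.87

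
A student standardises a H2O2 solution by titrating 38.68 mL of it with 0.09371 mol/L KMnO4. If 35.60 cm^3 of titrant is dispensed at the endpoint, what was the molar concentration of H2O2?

n(KMnO4) = 0.09371 x 0.03560 = 0.003336 mol.
From the balanced equation, 2 mol KMnO4 reacts with 5 mol H2O2, so n(H2O2) = 0.003336 x 5/2 = 0.008340 mol.
[H2O2] = 0.008340 / 0.03868 L = 0.216 M.

0.216 M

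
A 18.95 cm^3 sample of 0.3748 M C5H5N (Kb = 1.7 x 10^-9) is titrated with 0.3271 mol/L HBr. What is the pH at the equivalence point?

n(C5H5N) = 0.3748 x 0.01895 = 0.007102 mol; V(HBr) at equivalence = 0.007102/0.3271 = 0.02171 L.
At equivalence the base is fully converted to C5H5NH+; total volume = 0.04066 L, so [C5H5NH+] = 0.007102/0.04066 = 0.1747 M.
Ka(C5H5NH+) = Kw/Kb = 1.0e-14 / 1.7 x 10^-9 = 5.88e-6.
[H^+] = sqrt(Ka x [C5H5NH+]) = sqrt(5.88e-6 x 0.1747) = 0.00101 M.
pH = -log(0.00101) = 2.99.

2.99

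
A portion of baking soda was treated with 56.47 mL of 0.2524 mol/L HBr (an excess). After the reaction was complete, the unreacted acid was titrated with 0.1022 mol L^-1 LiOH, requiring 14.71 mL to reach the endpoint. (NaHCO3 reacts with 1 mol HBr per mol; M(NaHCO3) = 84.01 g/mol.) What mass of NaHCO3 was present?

Total n(HBr) added = 0.2524 x 0.05647 = 0.01425 mol.
n(LiOH) used = 0.1022 x 0.01471 = 0.001503 mol, which equals the excess n(HBr).
So n(HBr) consumed by the sample = 0.01425 - 0.001503 = 0.01275 mol.
n(NaHCO3) = 0.01275 / 1 = 0.01275 mol.
mass = 0.01275 mol x 84.01 g/mol = 1.07 g.

1.07 g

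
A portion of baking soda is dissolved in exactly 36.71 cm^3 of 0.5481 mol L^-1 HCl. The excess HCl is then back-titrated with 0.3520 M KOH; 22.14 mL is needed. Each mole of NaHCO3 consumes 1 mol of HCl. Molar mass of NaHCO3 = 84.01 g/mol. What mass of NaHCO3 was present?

Total n(HCl) added = 0.5481 x 0.03671 = 0.02012 mol.
n(KOH) used = 0.3520 x 0.02214 = 0.007793 mol, which equals the excess n(HCl).
So n(HCl) consumed by the sample = 0.02012 - 0.007793 = 0.01233 mol.
n(NaHCO3) = 0.01233 / 1 = 0.01233 mol.
mass = 0.01233 mol x 84.01 g/mol = 1.04 g.

1.04 g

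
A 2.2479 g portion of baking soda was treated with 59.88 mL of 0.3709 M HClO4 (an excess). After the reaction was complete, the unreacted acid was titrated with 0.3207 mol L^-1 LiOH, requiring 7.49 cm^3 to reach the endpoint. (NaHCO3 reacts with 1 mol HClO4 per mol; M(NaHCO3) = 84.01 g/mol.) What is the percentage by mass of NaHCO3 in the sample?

Total n(HClO4) added = 0.3709 x 0.05988 = 0.02221 mol.
n(LiOH) used = 0.3207 x 0.007490 = 0.002402 mol, which equals the excess n(HClO4).
So n(HClO4) consumed by the sample = 0.02221 - 0.002402 = 0.01981 mol.
n(NaHCO3) = 0.01981 / 1 = 0.01981 mol.
mass NaHCO3 = 0.01981 x 84.01 = 1.664 g, so %NaHCO3 = 1.664/2.2479 x 100 = 74.0%.

74.0%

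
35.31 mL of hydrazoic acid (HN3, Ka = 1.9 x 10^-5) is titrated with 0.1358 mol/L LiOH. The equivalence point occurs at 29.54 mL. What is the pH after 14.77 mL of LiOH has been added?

4.72

14.77 mL is exactly half the equivalence volume (29.54/2), i.e. the half-equivalence point.
There, n(HA) = n(A^-), so pH = pKa = -log(1.9 x 10^-5) = 4.72.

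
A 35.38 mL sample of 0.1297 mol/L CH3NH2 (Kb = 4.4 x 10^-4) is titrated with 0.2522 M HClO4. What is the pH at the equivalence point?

5.86

n(CH3NH2) = 0.1297 x 0.03538 = 0.004589 mol; V(HClO4) at equivalence = 0.004589/0.2522 = 0.01820 L.
At equivalence the base is fully converted to CH3NH3+; total volume = 0.05358 L, so [CH3NH3+] = 0.004589/0.05358 = 0.08565 M.
Ka(CH3NH3+) = Kw/Kb = 1.0e-14 / 4.4 x 10^-4 = 2.27e-11.
[H^+] = sqrt(Ka x [CH3NH3+]) = sqrt(2.27e-11 x 0.08565) = 1.40e-6 M.
pH = -log(1.40e-6) = 5.86.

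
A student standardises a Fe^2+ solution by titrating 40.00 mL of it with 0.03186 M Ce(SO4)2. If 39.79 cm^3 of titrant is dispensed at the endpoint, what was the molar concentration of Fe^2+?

n(Ce(SO4)2) = 0.03186 x 0.03979 = 0.001268 mol.
From the balanced equation, 1 mol Ce(SO4)2 reacts with 1 mol Fe^2+, so n(Fe^2+) = 0.001268 x 1/1 = 0.001268 mol.
[Fe^2+] = 0.001268 / 0.04000 L = 0.0317 M.

0.0317 M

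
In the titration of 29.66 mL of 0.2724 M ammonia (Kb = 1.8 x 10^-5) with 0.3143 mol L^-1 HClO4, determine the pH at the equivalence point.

5.05

n(NH3) = 0.2724 x 0.02966 = 0.008079 mol; V(HClO4) at equivalence = 0.008079/0.3143 = 0.02571 L.
At equivalence the base is fully converted to NH4+; total volume = 0.05537 L, so [NH4+] = 0.008079/0.05537 = 0.1459 M.
Ka(NH4+) = Kw/Kb = 1.0e-14 / 1.8 x 10^-5 = 5.56e-10.
[H^+] = sqrt(Ka x [NH4+]) = sqrt(5.56e-10 x 0.1459) = 9.00e-6 M.
pH = -log(9.00e-6) = 5.05.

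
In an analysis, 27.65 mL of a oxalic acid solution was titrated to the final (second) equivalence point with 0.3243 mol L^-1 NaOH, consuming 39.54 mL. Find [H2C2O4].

n(NaOH) = 0.3243 x 0.03954 = 0.01282 mol.
At the final (second) equivalence point, 2 mol OH^- react per mol H2C2O4, so n(H2C2O4) = 0.01282 / 2 = 0.006411 mol.
[H2C2O4] = 0.006411 / 0.02765 L = 0.232 M.

0.232 M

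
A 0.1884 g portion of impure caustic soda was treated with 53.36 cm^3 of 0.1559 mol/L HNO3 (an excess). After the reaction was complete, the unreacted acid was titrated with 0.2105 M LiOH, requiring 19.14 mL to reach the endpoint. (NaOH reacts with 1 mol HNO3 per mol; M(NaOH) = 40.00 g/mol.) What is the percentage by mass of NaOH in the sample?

Total n(HNO3) added = 0.1559 x 0.05336 = 0.008319 mol.
n(LiOH) used = 0.2105 x 0.01914 = 0.004029 mol, which equals the excess n(HNO3).
So n(HNO3) consumed by the sample = 0.008319 - 0.004029 = 0.004290 mol.
n(NaOH) = 0.004290 / 1 = 0.004290 mol.
mass NaOH = 0.004290 x 40.00 = 0.1716 g, so %NaOH = 0.1716/0.1884 x 100 = 91.1%.

91.1%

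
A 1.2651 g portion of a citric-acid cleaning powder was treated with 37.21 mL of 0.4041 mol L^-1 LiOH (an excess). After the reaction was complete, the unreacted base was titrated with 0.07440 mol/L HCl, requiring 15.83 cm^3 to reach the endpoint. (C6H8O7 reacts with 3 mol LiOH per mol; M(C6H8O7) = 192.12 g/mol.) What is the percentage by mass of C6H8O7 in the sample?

70.2%

Total n(LiOH) added = 0.4041 x 0.03721 = 0.01504 mol.
n(HCl) used = 0.07440 x 0.01583 = 0.001178 mol, which equals the excess n(LiOH).
So n(LiOH) consumed by the sample = 0.01504 - 0.001178 = 0.01386 mol.
n(C6H8O7) = 0.01386 / 3 = 0.004620 mol.
mass C6H8O7 = 0.004620 x 192.12 = 0.8875 g, so %C6H8O7 = 0.8875/1.2651 x 100 = 70.2%.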